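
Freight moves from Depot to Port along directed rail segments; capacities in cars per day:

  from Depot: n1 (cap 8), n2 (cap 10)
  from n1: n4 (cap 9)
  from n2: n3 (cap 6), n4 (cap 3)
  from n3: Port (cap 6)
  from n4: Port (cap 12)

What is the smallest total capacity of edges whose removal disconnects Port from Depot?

Augment Depot→n1→n4→Port: bottleneck 8, flow now 8.
Augment Depot→n2→n3→Port: bottleneck 6, flow now 14.
Augment Depot→n2→n4→Port: bottleneck 3, flow now 17.
No augmenting path remains; maximum flow = 17.
By max-flow min-cut, the minimum cut capacity equals the max flow.
In the residual graph, reachable from Depot: {Depot, n2}.
Min-cut edges: Depot→n1 (8), n2→n3 (6), n2→n4 (3); capacity 8 + 6 + 3 = 17.

17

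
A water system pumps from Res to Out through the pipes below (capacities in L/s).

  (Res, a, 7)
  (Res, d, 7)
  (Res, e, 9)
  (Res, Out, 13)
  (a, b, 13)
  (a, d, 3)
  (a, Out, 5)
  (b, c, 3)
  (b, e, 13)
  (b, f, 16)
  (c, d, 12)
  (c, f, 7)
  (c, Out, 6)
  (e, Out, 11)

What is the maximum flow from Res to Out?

Augment Res→Out: bottleneck 13, flow now 13.
Augment Res→a→Out: bottleneck 5, flow now 18.
Augment Res→e→Out: bottleneck 9, flow now 27.
Augment Res→a→b→c→Out: bottleneck 2, flow now 29.
No augmenting path remains; maximum flow = 29.
In the residual graph, reachable from Res: {Res, d}.
Min-cut edges: Res→a (7), Res→e (9), Res→Out (13); capacity 7 + 9 + 13 = 29.
This cut is saturated, so no flow can exceed 29.

29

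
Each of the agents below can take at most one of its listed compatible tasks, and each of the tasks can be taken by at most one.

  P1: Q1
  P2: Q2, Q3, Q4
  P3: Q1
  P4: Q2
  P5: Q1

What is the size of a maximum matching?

Unit-capacity flow: source→left, listed edges, right→sink; max matching = max flow.
Augmenting path P1→Q1 (+1); matched 1.
Augmenting path P2→Q2 (+1); matched 2.
Augmenting path P4→Q2→P2→Q3 (+1); matched 3.
No augmenting path remains; maximum matching = 3.
König certificate: {P2, P4, Q1} is a vertex cover of size 3 (every listed pair touches it), so no matching can be larger.

3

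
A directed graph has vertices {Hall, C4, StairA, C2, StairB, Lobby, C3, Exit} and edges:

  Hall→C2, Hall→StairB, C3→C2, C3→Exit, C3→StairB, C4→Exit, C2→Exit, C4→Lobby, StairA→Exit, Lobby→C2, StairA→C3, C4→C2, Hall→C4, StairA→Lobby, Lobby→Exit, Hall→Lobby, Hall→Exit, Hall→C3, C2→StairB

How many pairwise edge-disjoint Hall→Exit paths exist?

Assign every edge capacity 1; by Menger, the answer equals the max flow.
Path Hall→Exit (+1); total 1.
Path Hall→C4→Exit (+1); total 2.
Path Hall→C2→Exit (+1); total 3.
Path Hall→Lobby→Exit (+1); total 4.
Path Hall→C3→Exit (+1); total 5.
No residual Hall→Exit path; max flow = 5.
Certifying cut of size 5: {Hall→C2, Hall→C3, Hall→C4, Hall→Exit, Hall→Lobby}.

5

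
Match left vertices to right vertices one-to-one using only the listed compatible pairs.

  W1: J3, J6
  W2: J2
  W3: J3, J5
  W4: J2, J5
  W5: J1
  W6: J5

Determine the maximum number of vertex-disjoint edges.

5

Unit-capacity flow: source→left, listed edges, right→sink; max matching = max flow.
Augmenting path W1→J3 (+1); matched 1.
Augmenting path W2→J2 (+1); matched 2.
Augmenting path W3→J5 (+1); matched 3.
Augmenting path W5→J1 (+1); matched 4.
Augmenting path W4→J5→W3→J3→W1→J6 (+1); matched 5.
No augmenting path remains; maximum matching = 5.
König certificate: {W1, W3, W5, J2, J5} is a vertex cover of size 5 (every listed pair touches it), so no matching can be larger.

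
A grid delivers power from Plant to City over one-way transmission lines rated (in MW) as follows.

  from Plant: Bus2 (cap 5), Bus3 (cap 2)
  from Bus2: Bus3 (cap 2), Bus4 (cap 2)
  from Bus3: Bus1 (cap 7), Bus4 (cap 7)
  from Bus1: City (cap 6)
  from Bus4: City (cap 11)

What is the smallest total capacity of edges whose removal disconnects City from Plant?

6

Augment Plant→Bus2→Bus4→City: bottleneck 2, flow now 2.
Augment Plant→Bus3→Bus1→City: bottleneck 2, flow now 4.
Augment Plant→Bus2→Bus3→Bus1→City: bottleneck 2, flow now 6.
No augmenting path remains; maximum flow = 6.
By max-flow min-cut, the minimum cut capacity equals the max flow.
In the residual graph, reachable from Plant: {Plant, Bus2}.
Min-cut edges: Plant→Bus3 (2), Bus2→Bus3 (2), Bus2→Bus4 (2); capacity 2 + 2 + 2 = 6.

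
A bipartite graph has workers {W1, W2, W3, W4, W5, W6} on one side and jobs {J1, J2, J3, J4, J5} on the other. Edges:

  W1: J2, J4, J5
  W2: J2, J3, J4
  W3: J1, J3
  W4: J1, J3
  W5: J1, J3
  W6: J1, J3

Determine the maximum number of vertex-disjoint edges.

Unit-capacity flow: source→left, listed edges, right→sink; max matching = max flow.
Augmenting path W1→J2 (+1); matched 1.
Augmenting path W2→J3 (+1); matched 2.
Augmenting path W3→J1 (+1); matched 3.
Augmenting path W4→J3→W2→J4 (+1); matched 4.
No augmenting path remains; maximum matching = 4.
König certificate: {W1, W2, J1, J3} is a vertex cover of size 4 (every listed pair touches it), so no matching can be larger.

4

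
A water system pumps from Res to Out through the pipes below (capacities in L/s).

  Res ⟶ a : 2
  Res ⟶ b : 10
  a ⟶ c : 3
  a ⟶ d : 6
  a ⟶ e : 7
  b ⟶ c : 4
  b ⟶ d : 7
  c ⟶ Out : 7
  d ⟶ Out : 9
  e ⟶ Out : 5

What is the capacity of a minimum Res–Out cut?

12

Augment Res→a→c→Out: bottleneck 2, flow now 2.
Augment Res→b→c→Out: bottleneck 4, flow now 6.
Augment Res→b→d→Out: bottleneck 6, flow now 12.
No augmenting path remains; maximum flow = 12.
By max-flow min-cut, the minimum cut capacity equals the max flow.
In the residual graph, reachable from Res: {Res}.
Min-cut edges: Res→a (2), Res→b (10); capacity 2 + 10 = 12.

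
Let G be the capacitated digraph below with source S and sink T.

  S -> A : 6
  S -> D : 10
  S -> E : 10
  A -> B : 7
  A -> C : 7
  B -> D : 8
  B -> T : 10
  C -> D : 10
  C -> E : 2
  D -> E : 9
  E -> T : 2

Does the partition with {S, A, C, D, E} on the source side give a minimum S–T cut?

Given cut capacity: 7 + 2 = 9.
Augment S→E→T: bottleneck 2, flow now 2.
Augment S→A→B→T: bottleneck 6, flow now 8.
No augmenting path remains; maximum flow = 8.
In the residual graph, reachable from S: {S, D, E}.
Min-cut edges: S→A (6), E→T (2); capacity 6 + 2 = 8.
Cut capacity 9 exceeds the max flow 8, so it is not minimum.

No — its capacity is 9, but the minimum cut has capacity 8.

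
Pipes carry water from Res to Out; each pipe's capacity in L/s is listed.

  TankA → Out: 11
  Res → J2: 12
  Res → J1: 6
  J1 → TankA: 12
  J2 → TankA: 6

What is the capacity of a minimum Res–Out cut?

Augment Res→J1→TankA→Out: bottleneck 6, flow now 6.
Augment Res→J2→TankA→Out: bottleneck 5, flow now 11.
No augmenting path remains; maximum flow = 11.
By max-flow min-cut, the minimum cut capacity equals the max flow.
In the residual graph, reachable from Res: {Res, J1, J2, TankA}.
Min-cut edges: TankA→Out (11); capacity 11 = 11.

11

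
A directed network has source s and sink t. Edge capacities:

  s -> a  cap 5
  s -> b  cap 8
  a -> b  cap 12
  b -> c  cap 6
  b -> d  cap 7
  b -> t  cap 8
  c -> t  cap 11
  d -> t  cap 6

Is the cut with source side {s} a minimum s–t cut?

Given cut capacity: 5 + 8 = 13.
Augment s→b→t: bottleneck 8, flow now 8.
Augment s→a→b→c→t: bottleneck 5, flow now 13.
No augmenting path remains; maximum flow = 13.
Cut capacity 13 equals the max flow, so it is a minimum cut.

Yes — it is a minimum cut (capacity 13).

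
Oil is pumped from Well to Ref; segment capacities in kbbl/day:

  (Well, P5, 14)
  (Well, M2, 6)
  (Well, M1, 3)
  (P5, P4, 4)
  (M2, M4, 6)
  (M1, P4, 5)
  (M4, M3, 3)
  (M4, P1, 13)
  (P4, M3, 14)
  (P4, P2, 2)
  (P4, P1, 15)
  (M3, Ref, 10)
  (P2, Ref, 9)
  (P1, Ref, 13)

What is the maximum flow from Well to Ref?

Augment Well→P5→P4→M3→Ref: bottleneck 4, flow now 4.
Augment Well→M2→M4→M3→Ref: bottleneck 3, flow now 7.
Augment Well→M2→M4→P1→Ref: bottleneck 3, flow now 10.
Augment Well→M1→P4→M3→Ref: bottleneck 3, flow now 13.
No augmenting path remains; maximum flow = 13.
In the residual graph, reachable from Well: {Well, P5}.
Min-cut edges: Well→M2 (6), Well→M1 (3), P5→P4 (4); capacity 6 + 3 + 4 = 13.
This cut is saturated, so no flow can exceed 13.

13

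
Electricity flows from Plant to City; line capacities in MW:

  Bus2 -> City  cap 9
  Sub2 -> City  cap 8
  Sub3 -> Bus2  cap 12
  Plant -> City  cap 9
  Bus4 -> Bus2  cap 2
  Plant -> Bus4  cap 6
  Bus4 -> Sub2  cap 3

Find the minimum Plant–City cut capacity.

14

Augment Plant→City: bottleneck 9, flow now 9.
Augment Plant→Bus4→Sub2→City: bottleneck 3, flow now 12.
Augment Plant→Bus4→Bus2→City: bottleneck 2, flow now 14.
No augmenting path remains; maximum flow = 14.
By max-flow min-cut, the minimum cut capacity equals the max flow.
In the residual graph, reachable from Plant: {Plant, Bus4}.
Min-cut edges: Plant→City (9), Bus4→Sub2 (3), Bus4→Bus2 (2); capacity 9 + 3 + 2 = 14.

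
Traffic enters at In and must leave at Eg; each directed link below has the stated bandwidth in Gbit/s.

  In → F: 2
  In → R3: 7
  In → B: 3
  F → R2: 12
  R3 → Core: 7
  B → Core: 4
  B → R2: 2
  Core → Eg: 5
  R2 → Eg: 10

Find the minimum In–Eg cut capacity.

9

Augment In→F→R2→Eg: bottleneck 2, flow now 2.
Augment In→R3→Core→Eg: bottleneck 5, flow now 7.
Augment In→B→R2→Eg: bottleneck 2, flow now 9.
No augmenting path remains; maximum flow = 9.
By max-flow min-cut, the minimum cut capacity equals the max flow.
In the residual graph, reachable from In: {In, R3, B, Core}.
Min-cut edges: In→F (2), B→R2 (2), Core→Eg (5); capacity 2 + 2 + 5 = 9.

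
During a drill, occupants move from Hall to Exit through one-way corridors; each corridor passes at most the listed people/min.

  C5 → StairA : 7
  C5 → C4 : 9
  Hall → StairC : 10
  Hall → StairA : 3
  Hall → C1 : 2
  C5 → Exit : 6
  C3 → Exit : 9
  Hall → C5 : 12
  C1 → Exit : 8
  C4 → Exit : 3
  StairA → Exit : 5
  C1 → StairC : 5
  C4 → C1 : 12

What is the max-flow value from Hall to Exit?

17

Augment Hall→C5→Exit: bottleneck 6, flow now 6.
Augment Hall→StairA→Exit: bottleneck 3, flow now 9.
Augment Hall→C1→Exit: bottleneck 2, flow now 11.
Augment Hall→C5→C4→Exit: bottleneck 3, flow now 14.
Augment Hall→C5→StairA→Exit: bottleneck 2, flow now 16.
Augment Hall→C5→C4→C1→Exit: bottleneck 1, flow now 17.
No augmenting path remains; maximum flow = 17.
In the residual graph, reachable from Hall: {Hall, StairC}.
Min-cut edges: Hall→C5 (12), Hall→StairA (3), Hall→C1 (2); capacity 12 + 3 + 2 = 17.
This cut is saturated, so no flow can exceed 17.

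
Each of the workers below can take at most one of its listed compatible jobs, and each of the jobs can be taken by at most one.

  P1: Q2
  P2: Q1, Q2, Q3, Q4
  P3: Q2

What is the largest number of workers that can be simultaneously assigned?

Unit-capacity flow: source→left, listed edges, right→sink; max matching = max flow.
Augmenting path P1→Q2 (+1); matched 1.
Augmenting path P2→Q1 (+1); matched 2.
No augmenting path remains; maximum matching = 2.
König certificate: {P2, Q2} is a vertex cover of size 2 (every listed pair touches it), so no matching can be larger.

2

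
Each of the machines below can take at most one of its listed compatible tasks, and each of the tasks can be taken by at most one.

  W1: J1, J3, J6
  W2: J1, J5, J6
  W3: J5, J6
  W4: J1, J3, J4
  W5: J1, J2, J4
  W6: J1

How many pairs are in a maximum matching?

6

Unit-capacity flow: source→left, listed edges, right→sink; max matching = max flow.
Augmenting path W1→J1 (+1); matched 1.
Augmenting path W2→J5 (+1); matched 2.
Augmenting path W3→J6 (+1); matched 3.
Augmenting path W4→J3 (+1); matched 4.
Augmenting path W5→J2 (+1); matched 5.
Augmenting path W6→J1→W1→J3→W4→J4 (+1); matched 6.
No augmenting path remains; maximum matching = 6.
König certificate: {W1, W2, W3, W4, W5, W6} is a vertex cover of size 6 (every listed pair touches it), so no matching can be larger.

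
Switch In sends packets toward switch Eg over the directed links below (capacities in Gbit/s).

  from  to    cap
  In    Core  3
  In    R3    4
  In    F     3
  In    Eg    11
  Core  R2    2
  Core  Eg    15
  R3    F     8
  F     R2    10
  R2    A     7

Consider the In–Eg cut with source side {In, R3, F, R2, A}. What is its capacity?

Edges leaving {In, R3, F, R2, A}: In→Core (3), In→Eg (11).
Cut capacity = 3 + 11 = 14.

14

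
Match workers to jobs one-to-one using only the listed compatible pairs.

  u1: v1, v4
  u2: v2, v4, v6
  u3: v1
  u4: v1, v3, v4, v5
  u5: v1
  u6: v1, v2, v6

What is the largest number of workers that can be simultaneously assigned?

Unit-capacity flow: source→left, listed edges, right→sink; max matching = max flow.
Augmenting path u1→v1 (+1); matched 1.
Augmenting path u2→v2 (+1); matched 2.
Augmenting path u4→v3 (+1); matched 3.
Augmenting path u6→v6 (+1); matched 4.
Augmenting path u3→v1→u1→v4 (+1); matched 5.
No augmenting path remains; maximum matching = 5.
König certificate: {u1, u2, u4, u6, v1} is a vertex cover of size 5 (every listed pair touches it), so no matching can be larger.

5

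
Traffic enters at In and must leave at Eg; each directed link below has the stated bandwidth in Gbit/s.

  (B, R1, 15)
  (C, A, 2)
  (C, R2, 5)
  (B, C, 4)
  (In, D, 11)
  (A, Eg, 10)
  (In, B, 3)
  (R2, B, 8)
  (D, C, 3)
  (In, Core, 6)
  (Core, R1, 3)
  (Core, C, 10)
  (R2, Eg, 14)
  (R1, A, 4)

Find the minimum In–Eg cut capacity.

11

Augment In→B→C→R2→Eg: bottleneck 3, flow now 3.
Augment In→D→C→R2→Eg: bottleneck 2, flow now 5.
Augment In→D→C→A→Eg: bottleneck 1, flow now 6.
Augment In→Core→C→A→Eg: bottleneck 1, flow now 7.
Augment In→Core→R1→A→Eg: bottleneck 3, flow now 10.
Augment In→Core→C→B→R1→A→Eg: bottleneck 1, flow now 11. (uses reverse residual edge)
No augmenting path remains; maximum flow = 11.
By max-flow min-cut, the minimum cut capacity equals the max flow.
In the residual graph, reachable from In: {In, B, D, Core, C, R1}.
Min-cut edges: C→R2 (5), C→A (2), R1→A (4); capacity 5 + 2 + 4 = 11.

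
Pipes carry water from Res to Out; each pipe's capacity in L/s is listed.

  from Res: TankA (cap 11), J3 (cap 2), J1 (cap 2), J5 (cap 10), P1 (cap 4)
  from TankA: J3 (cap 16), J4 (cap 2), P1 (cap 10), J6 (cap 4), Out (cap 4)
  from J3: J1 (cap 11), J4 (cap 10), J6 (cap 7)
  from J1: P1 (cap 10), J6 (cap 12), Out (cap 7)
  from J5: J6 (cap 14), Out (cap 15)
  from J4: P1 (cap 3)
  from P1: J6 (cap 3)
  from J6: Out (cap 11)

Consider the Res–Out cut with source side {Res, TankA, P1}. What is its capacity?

43

Edges leaving {Res, TankA, P1}: Res→J3 (2), Res→J1 (2), Res→J5 (10), TankA→J3 (16), TankA→J4 (2), TankA→J6 (4), TankA→Out (4), P1→J6 (3).
Cut capacity = 2 + 2 + 10 + 16 + 2 + 4 + 4 + 3 = 43.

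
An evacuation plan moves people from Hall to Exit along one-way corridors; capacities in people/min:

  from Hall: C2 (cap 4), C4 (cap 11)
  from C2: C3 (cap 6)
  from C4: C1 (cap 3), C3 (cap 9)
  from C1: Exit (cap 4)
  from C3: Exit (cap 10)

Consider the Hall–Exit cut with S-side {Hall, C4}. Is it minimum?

Given cut capacity: 4 + 3 + 9 = 16.
Augment Hall→C2→C3→Exit: bottleneck 4, flow now 4.
Augment Hall→C4→C1→Exit: bottleneck 3, flow now 7.
Augment Hall→C4→C3→Exit: bottleneck 6, flow now 13.
No augmenting path remains; maximum flow = 13.
In the residual graph, reachable from Hall: {Hall, C2, C4, C3}.
Min-cut edges: C4→C1 (3), C3→Exit (10); capacity 3 + 10 = 13.
Cut capacity 16 exceeds the max flow 13, so it is not minimum.

No — its capacity is 16, but the minimum cut has capacity 13.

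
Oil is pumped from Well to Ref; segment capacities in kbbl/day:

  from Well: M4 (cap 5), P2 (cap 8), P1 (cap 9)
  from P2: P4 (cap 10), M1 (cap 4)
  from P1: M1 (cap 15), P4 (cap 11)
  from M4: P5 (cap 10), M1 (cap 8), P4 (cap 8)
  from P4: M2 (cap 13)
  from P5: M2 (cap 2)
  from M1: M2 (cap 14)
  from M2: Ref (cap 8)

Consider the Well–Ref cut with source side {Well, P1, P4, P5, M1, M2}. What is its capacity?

Edges leaving {Well, P1, P4, P5, M1, M2}: Well→P2 (8), Well→M4 (5), M2→Ref (8).
Cut capacity = 8 + 5 + 8 = 21.

21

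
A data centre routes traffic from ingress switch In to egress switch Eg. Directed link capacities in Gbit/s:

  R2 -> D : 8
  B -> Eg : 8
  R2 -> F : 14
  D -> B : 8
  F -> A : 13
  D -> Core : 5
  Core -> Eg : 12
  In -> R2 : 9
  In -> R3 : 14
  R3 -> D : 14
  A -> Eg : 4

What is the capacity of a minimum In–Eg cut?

17

Augment In→R2→D→Core→Eg: bottleneck 5, flow now 5.
Augment In→R2→D→B→Eg: bottleneck 3, flow now 8.
Augment In→R2→F→A→Eg: bottleneck 1, flow now 9.
Augment In→R3→D→B→Eg: bottleneck 5, flow now 14.
Augment In→R3→D→R2→F→A→Eg: bottleneck 3, flow now 17. (uses reverse residual edge)
No augmenting path remains; maximum flow = 17.
By max-flow min-cut, the minimum cut capacity equals the max flow.
In the residual graph, reachable from In: {In, R2, R3, D, F, A}.
Min-cut edges: D→Core (5), D→B (8), A→Eg (4); capacity 5 + 8 + 4 = 17.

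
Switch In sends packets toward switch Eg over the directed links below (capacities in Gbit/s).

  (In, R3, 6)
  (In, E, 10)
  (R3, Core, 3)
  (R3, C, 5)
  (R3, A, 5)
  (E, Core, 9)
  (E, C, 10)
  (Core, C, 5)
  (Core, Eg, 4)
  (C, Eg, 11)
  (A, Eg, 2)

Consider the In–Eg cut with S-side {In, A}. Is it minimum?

Given cut capacity: 6 + 10 + 2 = 18.
Augment In→R3→Core→Eg: bottleneck 3, flow now 3.
Augment In→R3→C→Eg: bottleneck 3, flow now 6.
Augment In→E→Core→Eg: bottleneck 1, flow now 7.
Augment In→E→C→Eg: bottleneck 8, flow now 15.
Augment In→E→Core→R3→A→Eg: bottleneck 1, flow now 16. (uses reverse residual edge)
No augmenting path remains; maximum flow = 16.
In the residual graph, reachable from In: {In}.
Min-cut edges: In→R3 (6), In→E (10); capacity 6 + 10 = 16.
Cut capacity 18 exceeds the max flow 16, so it is not minimum.

No — its capacity is 18, but the minimum cut has capacity 16.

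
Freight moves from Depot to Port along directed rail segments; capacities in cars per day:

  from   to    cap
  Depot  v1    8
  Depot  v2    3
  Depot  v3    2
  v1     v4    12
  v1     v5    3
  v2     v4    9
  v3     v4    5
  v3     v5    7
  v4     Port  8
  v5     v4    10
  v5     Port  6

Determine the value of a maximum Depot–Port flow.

Augment Depot→v1→v4→Port: bottleneck 8, flow now 8.
Augment Depot→v3→v5→Port: bottleneck 2, flow now 10.
Augment Depot→v2→v4→v1→v5→Port: bottleneck 3, flow now 13. (uses reverse residual edge)
No augmenting path remains; maximum flow = 13.
In the residual graph, reachable from Depot: {Depot}.
Min-cut edges: Depot→v1 (8), Depot→v2 (3), Depot→v3 (2); capacity 8 + 3 + 2 = 13.
This cut is saturated, so no flow can exceed 13.

13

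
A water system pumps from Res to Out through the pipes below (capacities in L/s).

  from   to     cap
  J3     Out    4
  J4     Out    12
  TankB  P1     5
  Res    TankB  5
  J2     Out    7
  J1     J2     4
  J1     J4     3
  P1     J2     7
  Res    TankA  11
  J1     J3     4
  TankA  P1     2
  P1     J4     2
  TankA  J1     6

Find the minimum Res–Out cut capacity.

13

Augment Res→TankA→P1→J4→Out: bottleneck 2, flow now 2.
Augment Res→TankA→J1→J4→Out: bottleneck 3, flow now 5.
Augment Res→TankA→J1→J3→Out: bottleneck 3, flow now 8.
Augment Res→TankB→P1→J2→Out: bottleneck 5, flow now 13.
No augmenting path remains; maximum flow = 13.
By max-flow min-cut, the minimum cut capacity equals the max flow.
In the residual graph, reachable from Res: {Res, TankA}.
Min-cut edges: Res→TankB (5), TankA→P1 (2), TankA→J1 (6); capacity 5 + 2 + 6 = 13.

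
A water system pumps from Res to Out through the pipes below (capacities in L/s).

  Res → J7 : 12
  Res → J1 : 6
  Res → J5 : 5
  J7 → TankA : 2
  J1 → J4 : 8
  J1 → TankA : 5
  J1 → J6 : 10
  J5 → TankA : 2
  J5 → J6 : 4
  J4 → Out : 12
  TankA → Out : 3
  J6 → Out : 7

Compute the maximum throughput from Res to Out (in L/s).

13

Augment Res→J7→TankA→Out: bottleneck 2, flow now 2.
Augment Res→J1→J4→Out: bottleneck 6, flow now 8.
Augment Res→J5→TankA→Out: bottleneck 1, flow now 9.
Augment Res→J5→J6→Out: bottleneck 4, flow now 13.
No augmenting path remains; maximum flow = 13.
In the residual graph, reachable from Res: {Res, J7}.
Min-cut edges: Res→J1 (6), Res→J5 (5), J7→TankA (2); capacity 6 + 5 + 2 = 13.
This cut is saturated, so no flow can exceed 13.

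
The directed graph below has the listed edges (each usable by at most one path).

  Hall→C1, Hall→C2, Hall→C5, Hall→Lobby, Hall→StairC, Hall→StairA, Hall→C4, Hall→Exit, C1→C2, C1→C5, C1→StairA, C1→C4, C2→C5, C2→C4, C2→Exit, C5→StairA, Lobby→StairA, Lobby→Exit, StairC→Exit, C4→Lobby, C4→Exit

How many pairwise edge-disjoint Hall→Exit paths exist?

5

Assign every edge capacity 1; by Menger, the answer equals the max flow.
Path Hall→Exit (+1); total 1.
Path Hall→C2→Exit (+1); total 2.
Path Hall→Lobby→Exit (+1); total 3.
Path Hall→StairC→Exit (+1); total 4.
Path Hall→C4→Exit (+1); total 5.
No residual Hall→Exit path; max flow = 5.
Certifying cut of size 5: {C2→Exit, C4→Exit, Hall→Exit, Hall→StairC, Lobby→Exit}.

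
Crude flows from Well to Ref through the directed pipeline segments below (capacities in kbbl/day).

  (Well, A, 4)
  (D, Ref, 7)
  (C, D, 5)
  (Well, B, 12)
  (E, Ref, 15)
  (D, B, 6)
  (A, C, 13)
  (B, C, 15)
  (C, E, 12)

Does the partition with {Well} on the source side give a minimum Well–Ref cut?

Yes — it is a minimum cut (capacity 16).

Given cut capacity: 4 + 12 = 16.
Augment Well→A→C→D→Ref: bottleneck 4, flow now 4.
Augment Well→B→C→D→Ref: bottleneck 1, flow now 5.
Augment Well→B→C→E→Ref: bottleneck 11, flow now 16.
No augmenting path remains; maximum flow = 16.
Cut capacity 16 equals the max flow, so it is a minimum cut.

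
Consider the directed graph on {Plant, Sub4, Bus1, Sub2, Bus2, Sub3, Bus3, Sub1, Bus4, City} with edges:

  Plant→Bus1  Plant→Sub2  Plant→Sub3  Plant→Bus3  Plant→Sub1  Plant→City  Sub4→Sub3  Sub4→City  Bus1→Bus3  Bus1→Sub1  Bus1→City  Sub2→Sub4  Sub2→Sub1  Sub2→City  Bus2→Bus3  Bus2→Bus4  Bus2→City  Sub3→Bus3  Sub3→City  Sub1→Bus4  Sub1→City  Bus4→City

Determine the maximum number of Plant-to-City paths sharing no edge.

Assign every edge capacity 1; by Menger, the answer equals the max flow.
Path Plant→City (+1); total 1.
Path Plant→Bus1→City (+1); total 2.
Path Plant→Sub2→City (+1); total 3.
Path Plant→Sub3→City (+1); total 4.
Path Plant→Sub1→City (+1); total 5.
No residual Plant→City path; max flow = 5.
Certifying cut of size 5: {Plant→Bus1, Plant→City, Plant→Sub1, Plant→Sub2, Plant→Sub3}.

5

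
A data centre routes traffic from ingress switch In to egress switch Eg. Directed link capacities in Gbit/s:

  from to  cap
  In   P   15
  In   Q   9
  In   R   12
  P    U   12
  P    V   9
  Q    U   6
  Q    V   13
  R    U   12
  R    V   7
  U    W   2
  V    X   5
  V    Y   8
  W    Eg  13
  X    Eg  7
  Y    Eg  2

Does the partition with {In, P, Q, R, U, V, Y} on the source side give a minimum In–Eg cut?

Given cut capacity: 2 + 5 + 2 = 9.
Augment In→P→U→W→Eg: bottleneck 2, flow now 2.
Augment In→P→V→X→Eg: bottleneck 5, flow now 7.
Augment In→P→V→Y→Eg: bottleneck 2, flow now 9.
No augmenting path remains; maximum flow = 9.
Cut capacity 9 equals the max flow, so it is a minimum cut.

Yes — it is a minimum cut (capacity 9).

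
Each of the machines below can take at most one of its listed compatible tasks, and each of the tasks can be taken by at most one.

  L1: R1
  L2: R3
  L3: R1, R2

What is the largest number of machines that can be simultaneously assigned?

3

Unit-capacity flow: source→left, listed edges, right→sink; max matching = max flow.
Augmenting path L1→R1 (+1); matched 1.
Augmenting path L2→R3 (+1); matched 2.
Augmenting path L3→R2 (+1); matched 3.
No augmenting path remains; maximum matching = 3.
König certificate: {L1, L2, L3} is a vertex cover of size 3 (every listed pair touches it), so no matching can be larger.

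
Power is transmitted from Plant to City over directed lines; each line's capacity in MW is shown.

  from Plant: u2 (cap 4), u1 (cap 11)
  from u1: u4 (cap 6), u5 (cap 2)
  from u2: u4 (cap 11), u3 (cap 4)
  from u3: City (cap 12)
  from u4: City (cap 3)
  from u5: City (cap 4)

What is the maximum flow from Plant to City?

Augment Plant→u1→u4→City: bottleneck 3, flow now 3.
Augment Plant→u1→u5→City: bottleneck 2, flow now 5.
Augment Plant→u2→u3→City: bottleneck 4, flow now 9.
No augmenting path remains; maximum flow = 9.
In the residual graph, reachable from Plant: {Plant, u1, u4}.
Min-cut edges: Plant→u2 (4), u1→u5 (2), u4→City (3); capacity 4 + 2 + 3 = 9.
This cut is saturated, so no flow can exceed 9.

9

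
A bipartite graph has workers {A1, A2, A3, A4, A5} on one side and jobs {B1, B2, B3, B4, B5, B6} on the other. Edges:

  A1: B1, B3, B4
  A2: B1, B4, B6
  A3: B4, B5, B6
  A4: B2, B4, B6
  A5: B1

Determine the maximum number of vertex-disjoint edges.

Unit-capacity flow: source→left, listed edges, right→sink; max matching = max flow.
Augmenting path A1→B1 (+1); matched 1.
Augmenting path A2→B4 (+1); matched 2.
Augmenting path A3→B5 (+1); matched 3.
Augmenting path A4→B2 (+1); matched 4.
Augmenting path A5→B1→A1→B3 (+1); matched 5.
No augmenting path remains; maximum matching = 5.
König certificate: {A1, A2, A3, A4, A5} is a vertex cover of size 5 (every listed pair touches it), so no matching can be larger.

5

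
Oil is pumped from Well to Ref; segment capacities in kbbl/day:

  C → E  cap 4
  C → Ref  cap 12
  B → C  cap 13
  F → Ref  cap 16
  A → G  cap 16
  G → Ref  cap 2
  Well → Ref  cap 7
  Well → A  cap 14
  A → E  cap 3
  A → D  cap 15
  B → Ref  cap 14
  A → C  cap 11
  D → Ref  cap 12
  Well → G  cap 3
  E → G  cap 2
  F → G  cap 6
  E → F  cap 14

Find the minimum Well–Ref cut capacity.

23

Augment Well→Ref: bottleneck 7, flow now 7.
Augment Well→G→Ref: bottleneck 2, flow now 9.
Augment Well→A→C→Ref: bottleneck 11, flow now 20.
Augment Well→A→D→Ref: bottleneck 3, flow now 23.
No augmenting path remains; maximum flow = 23.
By max-flow min-cut, the minimum cut capacity equals the max flow.
In the residual graph, reachable from Well: {Well, G}.
Min-cut edges: Well→A (14), Well→Ref (7), G→Ref (2); capacity 14 + 7 + 2 = 23.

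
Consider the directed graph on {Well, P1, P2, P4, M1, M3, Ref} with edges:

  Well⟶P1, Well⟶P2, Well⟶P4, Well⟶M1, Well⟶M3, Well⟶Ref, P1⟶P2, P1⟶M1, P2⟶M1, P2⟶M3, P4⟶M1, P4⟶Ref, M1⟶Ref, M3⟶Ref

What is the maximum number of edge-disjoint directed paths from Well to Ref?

4

Assign every edge capacity 1; by Menger, the answer equals the max flow.
Path Well→Ref (+1); total 1.
Path Well→P4→Ref (+1); total 2.
Path Well→M1→Ref (+1); total 3.
Path Well→M3→Ref (+1); total 4.
No residual Well→Ref path; max flow = 4.
Certifying cut of size 4: {M1→Ref, M3→Ref, Well→P4, Well→Ref}.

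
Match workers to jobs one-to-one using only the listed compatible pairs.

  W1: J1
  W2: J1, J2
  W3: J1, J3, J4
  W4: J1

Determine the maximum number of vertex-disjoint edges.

Unit-capacity flow: source→left, listed edges, right→sink; max matching = max flow.
Augmenting path W1→J1 (+1); matched 1.
Augmenting path W2→J2 (+1); matched 2.
Augmenting path W3→J3 (+1); matched 3.
No augmenting path remains; maximum matching = 3.
König certificate: {W2, W3, J1} is a vertex cover of size 3 (every listed pair touches it), so no matching can be larger.

3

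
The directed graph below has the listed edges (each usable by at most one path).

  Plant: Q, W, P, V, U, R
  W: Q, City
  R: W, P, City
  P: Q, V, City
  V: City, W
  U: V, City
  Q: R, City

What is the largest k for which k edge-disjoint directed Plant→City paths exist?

Assign every edge capacity 1; by Menger, the answer equals the max flow.
Path Plant→P→City (+1); total 1.
Path Plant→Q→City (+1); total 2.
Path Plant→R→City (+1); total 3.
Path Plant→U→City (+1); total 4.
Path Plant→V→City (+1); total 5.
Path Plant→W→City (+1); total 6.
No residual Plant→City path; max flow = 6.
Certifying cut of size 6: {Plant→P, Plant→Q, Plant→R, Plant→U, Plant→V, Plant→W}.

6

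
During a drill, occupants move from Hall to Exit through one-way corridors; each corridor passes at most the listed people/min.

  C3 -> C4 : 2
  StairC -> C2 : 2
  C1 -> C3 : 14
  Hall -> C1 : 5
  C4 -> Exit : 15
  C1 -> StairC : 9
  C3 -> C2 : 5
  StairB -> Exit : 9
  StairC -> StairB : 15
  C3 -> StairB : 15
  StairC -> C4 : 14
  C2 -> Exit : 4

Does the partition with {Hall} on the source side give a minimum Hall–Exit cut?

Yes — it is a minimum cut (capacity 5).

Given cut capacity: 5 = 5.
Augment Hall→C1→C3→C2→Exit: bottleneck 4, flow now 4.
Augment Hall→C1→C3→C4→Exit: bottleneck 1, flow now 5.
No augmenting path remains; maximum flow = 5.
Cut capacity 5 equals the max flow, so it is a minimum cut.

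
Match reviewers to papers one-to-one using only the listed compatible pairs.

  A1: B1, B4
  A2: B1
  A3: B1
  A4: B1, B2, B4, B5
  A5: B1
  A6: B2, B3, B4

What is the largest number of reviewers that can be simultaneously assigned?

4

Unit-capacity flow: source→left, listed edges, right→sink; max matching = max flow.
Augmenting path A1→B1 (+1); matched 1.
Augmenting path A4→B2 (+1); matched 2.
Augmenting path A6→B3 (+1); matched 3.
Augmenting path A2→B1→A1→B4 (+1); matched 4.
No augmenting path remains; maximum matching = 4.
König certificate: {A1, A4, A6, B1} is a vertex cover of size 4 (every listed pair touches it), so no matching can be larger.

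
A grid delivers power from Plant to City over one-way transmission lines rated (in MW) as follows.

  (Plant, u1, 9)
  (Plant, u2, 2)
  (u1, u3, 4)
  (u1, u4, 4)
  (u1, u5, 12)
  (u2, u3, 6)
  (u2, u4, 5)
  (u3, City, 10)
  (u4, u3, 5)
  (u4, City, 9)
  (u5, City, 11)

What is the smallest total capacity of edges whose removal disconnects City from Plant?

11

Augment Plant→u1→u3→City: bottleneck 4, flow now 4.
Augment Plant→u1→u4→City: bottleneck 4, flow now 8.
Augment Plant→u1→u5→City: bottleneck 1, flow now 9.
Augment Plant→u2→u3→City: bottleneck 2, flow now 11.
No augmenting path remains; maximum flow = 11.
By max-flow min-cut, the minimum cut capacity equals the max flow.
In the residual graph, reachable from Plant: {Plant}.
Min-cut edges: Plant→u1 (9), Plant→u2 (2); capacity 9 + 2 = 11.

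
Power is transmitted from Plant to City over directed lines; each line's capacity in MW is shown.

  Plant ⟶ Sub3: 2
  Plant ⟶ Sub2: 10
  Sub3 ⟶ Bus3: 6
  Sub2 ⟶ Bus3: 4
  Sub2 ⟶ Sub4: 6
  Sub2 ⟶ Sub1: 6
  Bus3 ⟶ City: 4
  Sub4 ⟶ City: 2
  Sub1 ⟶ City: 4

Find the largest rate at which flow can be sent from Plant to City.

Augment Plant→Sub3→Bus3→City: bottleneck 2, flow now 2.
Augment Plant→Sub2→Bus3→City: bottleneck 2, flow now 4.
Augment Plant→Sub2→Sub4→City: bottleneck 2, flow now 6.
Augment Plant→Sub2→Sub1→City: bottleneck 4, flow now 10.
No augmenting path remains; maximum flow = 10.
In the residual graph, reachable from Plant: {Plant, Sub3, Sub2, Bus3, Sub4, Sub1}.
Min-cut edges: Bus3→City (4), Sub4→City (2), Sub1→City (4); capacity 4 + 2 + 4 = 10.
This cut is saturated, so no flow can exceed 10.

10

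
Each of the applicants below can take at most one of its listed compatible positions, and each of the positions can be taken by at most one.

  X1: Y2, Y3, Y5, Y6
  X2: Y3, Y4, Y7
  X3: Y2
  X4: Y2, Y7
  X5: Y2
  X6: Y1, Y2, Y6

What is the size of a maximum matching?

5

Unit-capacity flow: source→left, listed edges, right→sink; max matching = max flow.
Augmenting path X1→Y2 (+1); matched 1.
Augmenting path X2→Y3 (+1); matched 2.
Augmenting path X4→Y7 (+1); matched 3.
Augmenting path X6→Y1 (+1); matched 4.
Augmenting path X3→Y2→X1→Y5 (+1); matched 5.
No augmenting path remains; maximum matching = 5.
König certificate: {X1, X2, X4, X6, Y2} is a vertex cover of size 5 (every listed pair touches it), so no matching can be larger.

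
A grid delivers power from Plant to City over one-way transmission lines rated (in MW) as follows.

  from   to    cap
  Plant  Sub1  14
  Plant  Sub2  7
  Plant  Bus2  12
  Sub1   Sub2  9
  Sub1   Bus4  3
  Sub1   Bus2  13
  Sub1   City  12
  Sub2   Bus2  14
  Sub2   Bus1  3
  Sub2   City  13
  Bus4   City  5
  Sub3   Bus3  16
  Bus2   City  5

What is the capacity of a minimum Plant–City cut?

26

Augment Plant→Sub1→City: bottleneck 12, flow now 12.
Augment Plant→Sub2→City: bottleneck 7, flow now 19.
Augment Plant→Bus2→City: bottleneck 5, flow now 24.
Augment Plant→Sub1→Sub2→City: bottleneck 2, flow now 26.
No augmenting path remains; maximum flow = 26.
By max-flow min-cut, the minimum cut capacity equals the max flow.
In the residual graph, reachable from Plant: {Plant, Bus2}.
Min-cut edges: Plant→Sub1 (14), Plant→Sub2 (7), Bus2→City (5); capacity 14 + 7 + 5 = 26.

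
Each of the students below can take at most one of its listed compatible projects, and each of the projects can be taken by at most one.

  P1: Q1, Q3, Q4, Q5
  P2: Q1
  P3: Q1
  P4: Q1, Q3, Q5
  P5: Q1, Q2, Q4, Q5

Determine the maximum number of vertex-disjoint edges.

Unit-capacity flow: source→left, listed edges, right→sink; max matching = max flow.
Augmenting path P1→Q1 (+1); matched 1.
Augmenting path P4→Q3 (+1); matched 2.
Augmenting path P5→Q2 (+1); matched 3.
Augmenting path P2→Q1→P1→Q4 (+1); matched 4.
No augmenting path remains; maximum matching = 4.
König certificate: {P1, P4, P5, Q1} is a vertex cover of size 4 (every listed pair touches it), so no matching can be larger.

4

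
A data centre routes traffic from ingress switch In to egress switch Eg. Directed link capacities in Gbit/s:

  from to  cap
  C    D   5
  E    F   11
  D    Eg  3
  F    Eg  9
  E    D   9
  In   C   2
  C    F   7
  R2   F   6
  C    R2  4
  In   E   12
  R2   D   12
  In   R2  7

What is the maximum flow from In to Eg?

12

Augment In→C→D→Eg: bottleneck 2, flow now 2.
Augment In→R2→D→Eg: bottleneck 1, flow now 3.
Augment In→R2→F→Eg: bottleneck 6, flow now 9.
Augment In→E→F→Eg: bottleneck 3, flow now 12.
No augmenting path remains; maximum flow = 12.
In the residual graph, reachable from In: {In, C, R2, E, D, F}.
Min-cut edges: D→Eg (3), F→Eg (9); capacity 3 + 9 = 12.
This cut is saturated, so no flow can exceed 12.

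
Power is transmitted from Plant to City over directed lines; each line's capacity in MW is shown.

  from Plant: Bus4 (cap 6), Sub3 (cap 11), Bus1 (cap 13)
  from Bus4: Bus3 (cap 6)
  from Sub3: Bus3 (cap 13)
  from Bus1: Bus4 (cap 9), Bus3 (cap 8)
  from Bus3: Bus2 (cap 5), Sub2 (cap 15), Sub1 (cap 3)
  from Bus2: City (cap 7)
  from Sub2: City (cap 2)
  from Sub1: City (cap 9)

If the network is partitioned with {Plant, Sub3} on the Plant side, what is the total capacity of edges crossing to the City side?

32

Edges leaving {Plant, Sub3}: Plant→Bus4 (6), Plant→Bus1 (13), Sub3→Bus3 (13).
Cut capacity = 6 + 13 + 13 = 32.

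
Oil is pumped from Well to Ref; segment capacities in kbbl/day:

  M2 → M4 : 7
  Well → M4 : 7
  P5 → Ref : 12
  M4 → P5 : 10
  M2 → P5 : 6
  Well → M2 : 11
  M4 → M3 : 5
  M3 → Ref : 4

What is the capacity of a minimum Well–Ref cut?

16

Augment Well→M4→P5→Ref: bottleneck 7, flow now 7.
Augment Well→M2→P5→Ref: bottleneck 5, flow now 12.
Augment Well→M2→M4→M3→Ref: bottleneck 4, flow now 16.
No augmenting path remains; maximum flow = 16.
By max-flow min-cut, the minimum cut capacity equals the max flow.
In the residual graph, reachable from Well: {Well, M4, M2, P5, M3}.
Min-cut edges: P5→Ref (12), M3→Ref (4); capacity 12 + 4 = 16.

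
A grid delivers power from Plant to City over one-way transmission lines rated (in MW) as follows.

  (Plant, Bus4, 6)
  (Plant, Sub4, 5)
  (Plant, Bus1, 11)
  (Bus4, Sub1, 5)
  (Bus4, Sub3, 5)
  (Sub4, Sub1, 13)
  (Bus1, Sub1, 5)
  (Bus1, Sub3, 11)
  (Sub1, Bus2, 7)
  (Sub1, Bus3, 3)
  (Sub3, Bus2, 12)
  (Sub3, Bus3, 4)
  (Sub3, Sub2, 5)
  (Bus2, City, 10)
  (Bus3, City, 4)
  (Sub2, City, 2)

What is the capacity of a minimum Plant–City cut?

Augment Plant→Bus4→Sub1→Bus2→City: bottleneck 5, flow now 5.
Augment Plant→Bus4→Sub3→Bus2→City: bottleneck 1, flow now 6.
Augment Plant→Sub4→Sub1→Bus2→City: bottleneck 2, flow now 8.
Augment Plant→Sub4→Sub1→Bus3→City: bottleneck 3, flow now 11.
Augment Plant→Bus1→Sub3→Bus2→City: bottleneck 2, flow now 13.
Augment Plant→Bus1→Sub3→Bus3→City: bottleneck 1, flow now 14.
Augment Plant→Bus1→Sub3→Sub2→City: bottleneck 2, flow now 16.
No augmenting path remains; maximum flow = 16.
By max-flow min-cut, the minimum cut capacity equals the max flow.
In the residual graph, reachable from Plant: {Plant, Bus4, Sub4, Bus1, Sub1, Sub3, Bus2, Bus3, Sub2}.
Min-cut edges: Bus2→City (10), Bus3→City (4), Sub2→City (2); capacity 10 + 4 + 2 = 16.

16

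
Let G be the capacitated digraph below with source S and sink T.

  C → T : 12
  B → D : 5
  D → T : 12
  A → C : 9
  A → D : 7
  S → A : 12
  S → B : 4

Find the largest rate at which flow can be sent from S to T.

Augment S→A→C→T: bottleneck 9, flow now 9.
Augment S→A→D→T: bottleneck 3, flow now 12.
Augment S→B→D→T: bottleneck 4, flow now 16.
No augmenting path remains; maximum flow = 16.
In the residual graph, reachable from S: {S}.
Min-cut edges: S→A (12), S→B (4); capacity 12 + 4 = 16.
This cut is saturated, so no flow can exceed 16.

16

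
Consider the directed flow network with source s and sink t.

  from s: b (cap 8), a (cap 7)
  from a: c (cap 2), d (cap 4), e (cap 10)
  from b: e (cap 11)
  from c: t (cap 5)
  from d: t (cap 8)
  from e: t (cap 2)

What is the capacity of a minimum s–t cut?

Augment s→a→c→t: bottleneck 2, flow now 2.
Augment s→a→d→t: bottleneck 4, flow now 6.
Augment s→a→e→t: bottleneck 1, flow now 7.
Augment s→b→e→t: bottleneck 1, flow now 8.
No augmenting path remains; maximum flow = 8.
By max-flow min-cut, the minimum cut capacity equals the max flow.
In the residual graph, reachable from s: {s, a, b, e}.
Min-cut edges: a→c (2), a→d (4), e→t (2); capacity 2 + 4 + 2 = 8.

8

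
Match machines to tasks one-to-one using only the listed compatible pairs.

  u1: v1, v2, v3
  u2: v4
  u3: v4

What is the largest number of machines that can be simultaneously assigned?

Unit-capacity flow: source→left, listed edges, right→sink; max matching = max flow.
Augmenting path u1→v1 (+1); matched 1.
Augmenting path u2→v4 (+1); matched 2.
No augmenting path remains; maximum matching = 2.
König certificate: {u1, v4} is a vertex cover of size 2 (every listed pair touches it), so no matching can be larger.

2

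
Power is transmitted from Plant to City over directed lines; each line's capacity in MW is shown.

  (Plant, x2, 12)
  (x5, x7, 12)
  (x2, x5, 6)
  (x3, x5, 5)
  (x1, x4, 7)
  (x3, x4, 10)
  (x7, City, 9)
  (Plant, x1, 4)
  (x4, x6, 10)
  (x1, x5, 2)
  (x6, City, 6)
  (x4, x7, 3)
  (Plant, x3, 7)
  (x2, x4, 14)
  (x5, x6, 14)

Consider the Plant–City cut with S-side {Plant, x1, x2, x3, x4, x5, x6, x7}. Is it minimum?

Yes — it is a minimum cut (capacity 15).

Given cut capacity: 6 + 9 = 15.
Augment Plant→x1→x4→x6→City: bottleneck 4, flow now 4.
Augment Plant→x2→x4→x6→City: bottleneck 2, flow now 6.
Augment Plant→x2→x4→x7→City: bottleneck 3, flow now 9.
Augment Plant→x2→x5→x7→City: bottleneck 6, flow now 15.
No augmenting path remains; maximum flow = 15.
Cut capacity 15 equals the max flow, so it is a minimum cut.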